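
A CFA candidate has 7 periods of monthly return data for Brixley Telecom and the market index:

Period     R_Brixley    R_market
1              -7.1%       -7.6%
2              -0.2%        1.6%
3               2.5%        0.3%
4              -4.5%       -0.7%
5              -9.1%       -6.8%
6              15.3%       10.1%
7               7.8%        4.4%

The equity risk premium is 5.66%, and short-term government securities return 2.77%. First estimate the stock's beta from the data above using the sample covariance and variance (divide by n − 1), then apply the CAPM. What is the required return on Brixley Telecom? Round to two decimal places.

10.39%

Mean R_i = (-7.1 − 0.2 + 2.5 − 4.5 − 9.1 + 15.3 + 7.8) / 7 = 0.6714%
Mean R_m = (-7.6 + 1.6 + 0.3 − 0.7 − 6.8 + 10.1 + 4.4) / 7 = 0.1857%
Σ(R_i − R̄_i)(R_m − R̄_m) = 307.3971  ⇒  Cov = 307.3971 / 6 = 51.2329
Σ(R_m − R̄_m)² = 228.2686  ⇒  Var(R_m) = 228.2686 / 6 = 38.0448
β = Cov / Var(R_m) = 51.2329 / 38.0448 = 1.3466
E(R) = R_f + β × MRP = 2.77% + 1.3466 × 5.66% = 10.39%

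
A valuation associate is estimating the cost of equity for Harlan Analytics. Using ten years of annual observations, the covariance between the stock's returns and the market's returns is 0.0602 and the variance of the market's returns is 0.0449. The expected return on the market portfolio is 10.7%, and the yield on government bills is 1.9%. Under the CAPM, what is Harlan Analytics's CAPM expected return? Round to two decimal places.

β = Cov(R_i, R_m) / Var(R_m) = 0.0602 / 0.0449 = 1.3408
MRP = 10.7% − 1.9% = 8.80%
E(R) = R_f + β × MRP = 1.9% + 1.3408 × 8.8% = 13.70%

13.70%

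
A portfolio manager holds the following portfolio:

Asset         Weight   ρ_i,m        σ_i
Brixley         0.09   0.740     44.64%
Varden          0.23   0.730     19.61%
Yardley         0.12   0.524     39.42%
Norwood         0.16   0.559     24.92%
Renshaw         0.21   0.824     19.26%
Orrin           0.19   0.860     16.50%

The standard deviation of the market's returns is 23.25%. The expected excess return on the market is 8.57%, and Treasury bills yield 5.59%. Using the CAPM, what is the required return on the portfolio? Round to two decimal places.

11.86%

β_Brixley = 0.740 × 44.64% / 23.25% = 1.4208
β_Varden = 0.730 × 19.61% / 23.25% = 0.6157
β_Yardley = 0.524 × 39.42% / 23.25% = 0.8884
β_Norwood = 0.559 × 24.92% / 23.25% = 0.5992
β_Renshaw = 0.824 × 19.26% / 23.25% = 0.6826
β_Orrin = 0.860 × 16.50% / 23.25% = 0.6103
β_P = Σ w_i β_i = 0.09×1.4208 + 0.23×0.6157 + 0.12×0.8884 + 0.16×0.5992 + 0.21×0.6826 + 0.19×0.6103 = 0.7313
E(R_P) = R_f + β_P × MRP = 5.59% + 0.7313 × 8.57% = 11.86%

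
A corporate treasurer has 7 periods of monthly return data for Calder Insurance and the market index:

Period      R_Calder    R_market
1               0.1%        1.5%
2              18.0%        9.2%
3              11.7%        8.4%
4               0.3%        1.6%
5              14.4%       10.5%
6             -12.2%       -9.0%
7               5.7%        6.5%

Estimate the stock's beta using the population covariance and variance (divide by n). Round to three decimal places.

Mean R_i = (0.1 + 18.0 + 11.7 + 0.3 + 14.4 − 12.2 + 5.7) / 7 = 5.4286%
Mean R_m = (1.5 + 9.2 + 8.4 + 1.6 + 10.5 − 9.0 + 6.5) / 7 = 4.1000%
Σ(R_i − R̄_i)(R_m − R̄_m) = 406.7600  ⇒  Cov = 406.7600 / 7 = 58.1086
Σ(R_m − R̄_m)² = 275.8400  ⇒  Var(R_m) = 275.8400 / 7 = 39.4057
β = Cov / Var(R_m) = 58.1086 / 39.4057 = 1.4746

1.475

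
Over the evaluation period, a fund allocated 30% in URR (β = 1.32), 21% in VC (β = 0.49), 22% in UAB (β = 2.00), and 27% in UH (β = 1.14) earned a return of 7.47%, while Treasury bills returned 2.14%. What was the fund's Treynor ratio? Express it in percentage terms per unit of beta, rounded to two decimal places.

β_P = 0.30×1.32 + 0.21×0.49 + 0.22×2.00 + 0.27×1.14 = 1.2467
Treynor = (R_P − R_f) / β_P = (7.47% − 2.14%) / 1.2467 = 5.33% / 1.2467 = 4.28%

4.28%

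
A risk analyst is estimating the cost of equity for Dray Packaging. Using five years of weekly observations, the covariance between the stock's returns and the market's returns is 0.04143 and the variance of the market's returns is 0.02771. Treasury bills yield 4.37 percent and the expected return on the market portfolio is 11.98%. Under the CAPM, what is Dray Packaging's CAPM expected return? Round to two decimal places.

15.75%

β = Cov(R_i, R_m) / Var(R_m) = 0.04143 / 0.02771 = 1.4951
MRP = 11.98% − 4.37% = 7.61%
E(R) = R_f + β × MRP = 4.37% + 1.4951 × 7.61% = 15.75%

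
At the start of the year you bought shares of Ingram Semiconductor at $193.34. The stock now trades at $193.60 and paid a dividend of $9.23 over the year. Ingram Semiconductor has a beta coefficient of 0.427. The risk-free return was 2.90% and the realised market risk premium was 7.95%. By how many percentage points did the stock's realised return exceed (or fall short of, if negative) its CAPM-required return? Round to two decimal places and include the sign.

-1.39%

Realised HPR = (P1 + D1 − P0) / P0 = (193.60 + 9.23 − 193.34) / 193.34 = 9.49 / 193.34 = 4.9085%
CAPM required = R_f + β·MRP = 2.90% + 0.427 × 7.95% = 6.29465%
α = realised − required = 4.9085% − 6.29465% = -1.39%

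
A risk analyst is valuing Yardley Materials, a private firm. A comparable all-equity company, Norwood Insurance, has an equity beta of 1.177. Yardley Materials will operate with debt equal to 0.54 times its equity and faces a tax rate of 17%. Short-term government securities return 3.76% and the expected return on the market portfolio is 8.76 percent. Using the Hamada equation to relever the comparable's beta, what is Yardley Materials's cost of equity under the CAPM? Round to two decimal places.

12.28%

β_L = β_U × [1 + (1 − t)(D/E)] = 1.177 × [1 + (1 − 0.17) × 0.54]
    = 1.177 × [1 + 0.83 × 0.54] = 1.177 × 1.4482 = 1.7045
MRP = 8.76% − 3.76% = 5.00%
E(R) = R_f + β_L × MRP = 3.76% + 1.7045 × 5.00% = 12.28%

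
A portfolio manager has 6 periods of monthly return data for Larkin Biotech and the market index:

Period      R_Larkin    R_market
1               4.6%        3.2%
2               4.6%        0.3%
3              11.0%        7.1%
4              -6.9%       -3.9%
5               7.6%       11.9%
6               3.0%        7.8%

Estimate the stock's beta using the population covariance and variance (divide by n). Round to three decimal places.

Mean R_i = (4.6 + 4.6 + 11.0 − 6.9 + 7.6 + 3.0) / 6 = 3.9833%
Mean R_m = (3.2 + 0.3 + 7.1 − 3.9 + 11.9 + 7.8) / 6 = 4.4000%
Σ(R_i − R̄_i)(R_m − R̄_m) = 129.7900  ⇒  Cov = 129.7900 / 6 = 21.6317
Σ(R_m − R̄_m)² = 162.2400  ⇒  Var(R_m) = 162.2400 / 6 = 27.0400
β = Cov / Var(R_m) = 21.6317 / 27.0400 = 0.8000

0.800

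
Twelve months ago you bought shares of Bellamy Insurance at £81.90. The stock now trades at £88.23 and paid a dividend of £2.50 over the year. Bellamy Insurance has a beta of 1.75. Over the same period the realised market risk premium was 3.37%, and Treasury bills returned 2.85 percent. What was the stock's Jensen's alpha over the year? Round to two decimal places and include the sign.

+2.03%

Realised HPR = (P1 + D1 − P0) / P0 = (88.23 + 2.50 − 81.90) / 81.90 = 8.83 / 81.90 = 10.7814%
CAPM required = R_f + β·MRP = 2.85% + 1.75 × 3.37% = 8.7475%
α = realised − required = 10.7814% − 8.7475% = +2.03%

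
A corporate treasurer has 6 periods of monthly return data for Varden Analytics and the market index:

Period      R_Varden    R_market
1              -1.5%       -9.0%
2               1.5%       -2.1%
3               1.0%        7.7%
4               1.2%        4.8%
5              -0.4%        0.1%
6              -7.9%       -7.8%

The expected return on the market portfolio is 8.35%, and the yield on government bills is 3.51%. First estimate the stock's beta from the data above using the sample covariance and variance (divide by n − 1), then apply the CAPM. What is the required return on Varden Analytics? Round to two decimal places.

5.23%

Mean R_i = (-1.5 + 1.5 + 1.0 + 1.2 − 0.4 − 7.9) / 6 = -1.0167%
Mean R_m = (-9.0 − 2.1 + 7.7 + 4.8 + 0.1 − 7.8) / 6 = -1.0500%
Σ(R_i − R̄_i)(R_m − R̄_m) = 78.9850  ⇒  Cov = 78.9850 / 5 = 15.7970
Σ(R_m − R̄_m)² = 221.9750  ⇒  Var(R_m) = 221.9750 / 5 = 44.3950
β = Cov / Var(R_m) = 15.7970 / 44.3950 = 0.3558
MRP = 8.35% − 3.51% = 4.84%
E(R) = R_f + β × MRP = 3.51% + 0.3558 × 4.84% = 5.23%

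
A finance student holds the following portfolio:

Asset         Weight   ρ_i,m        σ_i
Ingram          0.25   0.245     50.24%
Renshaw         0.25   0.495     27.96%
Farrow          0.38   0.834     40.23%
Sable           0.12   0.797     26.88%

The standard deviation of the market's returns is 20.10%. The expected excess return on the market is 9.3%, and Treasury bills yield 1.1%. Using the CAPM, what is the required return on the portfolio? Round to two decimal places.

β_Ingram = 0.245 × 50.24% / 20.10% = 0.6124
β_Renshaw = 0.495 × 27.96% / 20.10% = 0.6886
β_Farrow = 0.834 × 40.23% / 20.10% = 1.6692
β_Sable = 0.797 × 26.88% / 20.10% = 1.0658
β_P = Σ w_i β_i = 0.25×0.6124 + 0.25×0.6886 + 0.38×1.6692 + 0.12×1.0658 = 1.0874
E(R_P) = R_f + β_P × MRP = 1.1% + 1.0874 × 9.3% = 11.21%

11.21%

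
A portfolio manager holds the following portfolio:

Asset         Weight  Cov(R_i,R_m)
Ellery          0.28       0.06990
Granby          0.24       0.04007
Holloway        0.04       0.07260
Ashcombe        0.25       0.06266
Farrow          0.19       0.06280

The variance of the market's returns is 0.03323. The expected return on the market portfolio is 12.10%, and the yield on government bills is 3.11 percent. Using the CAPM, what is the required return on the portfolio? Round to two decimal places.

19.26%

β_Ellery = 0.06990 / 0.03323 = 2.1035
β_Granby = 0.04007 / 0.03323 = 1.2058
β_Holloway = 0.07260 / 0.03323 = 2.1848
β_Ashcombe = 0.06266 / 0.03323 = 1.8856
β_Farrow = 0.06280 / 0.03323 = 1.8899
β_P = Σ w_i β_i = 0.28×2.1035 + 0.24×1.2058 + 0.04×2.1848 + 0.25×1.8856 + 0.19×1.8899 = 1.7962
MRP = 12.10% − 3.11% = 8.99%
E(R_P) = R_f + β_P × MRP = 3.11% + 1.7962 × 8.99% = 19.26%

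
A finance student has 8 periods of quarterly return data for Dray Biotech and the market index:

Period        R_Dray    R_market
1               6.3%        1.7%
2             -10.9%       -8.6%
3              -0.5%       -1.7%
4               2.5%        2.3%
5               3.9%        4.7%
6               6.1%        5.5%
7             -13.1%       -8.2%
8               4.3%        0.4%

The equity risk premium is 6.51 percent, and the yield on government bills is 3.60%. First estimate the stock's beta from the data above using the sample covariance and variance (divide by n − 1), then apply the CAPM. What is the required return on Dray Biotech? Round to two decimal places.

12.31%

Mean R_i = (6.3 − 10.9 − 0.5 + 2.5 + 3.9 + 6.1 − 13.1 + 4.3) / 8 = -0.1750%
Mean R_m = (1.7 − 8.6 − 1.7 + 2.3 + 4.7 + 5.5 − 8.2 + 0.4) / 8 = -0.4875%
Σ(R_i − R̄_i)(R_m − R̄_m) = 271.3875  ⇒  Cov = 271.3875 / 7 = 38.7696
Σ(R_m − R̄_m)² = 202.8688  ⇒  Var(R_m) = 202.8688 / 7 = 28.9813
β = Cov / Var(R_m) = 38.7696 / 28.9813 = 1.3377
E(R) = R_f + β × MRP = 3.60% + 1.3377 × 6.51% = 12.31%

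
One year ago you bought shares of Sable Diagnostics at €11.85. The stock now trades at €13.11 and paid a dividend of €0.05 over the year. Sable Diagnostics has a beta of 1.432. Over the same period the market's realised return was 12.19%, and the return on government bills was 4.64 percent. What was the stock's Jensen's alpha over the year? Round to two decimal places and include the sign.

-4.40%

Realised HPR = (P1 + D1 − P0) / P0 = (13.11 + 0.05 − 11.85) / 11.85 = 1.31 / 11.85 = 11.0549%
MRP = 12.19% − 4.64% = 7.55%
CAPM required = R_f + β·MRP = 4.64% + 1.432 × 7.55% = 15.45160%
α = realised − required = 11.0549% − 15.45160% = -4.40%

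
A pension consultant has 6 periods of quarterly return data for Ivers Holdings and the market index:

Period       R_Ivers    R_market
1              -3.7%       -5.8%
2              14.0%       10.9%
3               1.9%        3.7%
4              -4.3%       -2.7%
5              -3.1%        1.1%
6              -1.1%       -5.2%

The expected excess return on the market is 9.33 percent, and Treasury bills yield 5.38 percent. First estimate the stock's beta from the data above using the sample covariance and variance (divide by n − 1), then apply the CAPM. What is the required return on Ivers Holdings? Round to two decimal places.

14.37%

Mean R_i = (-3.7 + 14.0 + 1.9 − 4.3 − 3.1 − 1.1) / 6 = 0.6167%
Mean R_m = (-5.8 + 10.9 + 3.7 − 2.7 + 1.1 − 5.2) / 6 = 0.3333%
Σ(R_i − R̄_i)(R_m − R̄_m) = 193.7767  ⇒  Cov = 193.7767 / 5 = 38.7553
Σ(R_m − R̄_m)² = 201.0133  ⇒  Var(R_m) = 201.0133 / 5 = 40.2027
β = Cov / Var(R_m) = 38.7553 / 40.2027 = 0.9640
E(R) = R_f + β × MRP = 5.38% + 0.9640 × 9.33% = 14.37%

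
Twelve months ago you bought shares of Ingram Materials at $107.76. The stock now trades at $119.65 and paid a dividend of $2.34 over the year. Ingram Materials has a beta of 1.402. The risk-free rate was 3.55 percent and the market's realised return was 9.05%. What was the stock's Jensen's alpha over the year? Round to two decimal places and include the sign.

+1.94%

Realised HPR = (P1 + D1 − P0) / P0 = (119.65 + 2.34 − 107.76) / 107.76 = 14.23 / 107.76 = 13.2053%
MRP = 9.05% − 3.55% = 5.50%
CAPM required = R_f + β·MRP = 3.55% + 1.402 × 5.50% = 11.26100%
α = realised − required = 13.2053% − 11.26100% = +1.94%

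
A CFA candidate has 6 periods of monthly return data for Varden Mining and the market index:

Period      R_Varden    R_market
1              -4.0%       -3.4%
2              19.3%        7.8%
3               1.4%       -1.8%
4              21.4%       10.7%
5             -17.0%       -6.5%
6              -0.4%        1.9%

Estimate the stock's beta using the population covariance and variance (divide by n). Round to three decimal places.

Mean R_i = (-4.0 + 19.3 + 1.4 + 21.4 − 17.0 − 0.4) / 6 = 3.4500%
Mean R_m = (-3.4 + 7.8 − 1.8 + 10.7 − 6.5 + 1.9) / 6 = 1.4500%
Σ(R_i − R̄_i)(R_m − R̄_m) = 470.3250  ⇒  Cov = 470.3250 / 6 = 78.3875
Σ(R_m − R̄_m)² = 223.3750  ⇒  Var(R_m) = 223.3750 / 6 = 37.2292
β = Cov / Var(R_m) = 78.3875 / 37.2292 = 2.1055

2.106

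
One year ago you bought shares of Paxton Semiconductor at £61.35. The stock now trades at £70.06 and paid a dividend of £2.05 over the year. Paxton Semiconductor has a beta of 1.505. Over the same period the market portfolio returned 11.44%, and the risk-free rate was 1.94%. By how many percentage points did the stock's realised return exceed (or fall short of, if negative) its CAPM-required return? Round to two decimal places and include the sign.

+1.30%

Realised HPR = (P1 + D1 − P0) / P0 = (70.06 + 2.05 − 61.35) / 61.35 = 10.76 / 61.35 = 17.5387%
MRP = 11.44% − 1.94% = 9.50%
CAPM required = R_f + β·MRP = 1.94% + 1.505 × 9.50% = 16.23750%
α = realised − required = 17.5387% − 16.23750% = +1.30%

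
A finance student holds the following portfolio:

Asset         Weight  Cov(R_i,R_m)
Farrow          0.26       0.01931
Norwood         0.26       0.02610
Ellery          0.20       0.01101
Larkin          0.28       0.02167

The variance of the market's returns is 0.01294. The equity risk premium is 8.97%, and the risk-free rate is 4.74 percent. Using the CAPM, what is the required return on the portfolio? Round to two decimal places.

β_Farrow = 0.01931 / 0.01294 = 1.4923
β_Norwood = 0.02610 / 0.01294 = 2.0170
β_Ellery = 0.01101 / 0.01294 = 0.8509
β_Larkin = 0.02167 / 0.01294 = 1.6747
β_P = Σ w_i β_i = 0.26×1.4923 + 0.26×2.0170 + 0.20×0.8509 + 0.28×1.6747 = 1.5515
E(R_P) = R_f + β_P × MRP = 4.74% + 1.5515 × 8.97% = 18.66%

18.66%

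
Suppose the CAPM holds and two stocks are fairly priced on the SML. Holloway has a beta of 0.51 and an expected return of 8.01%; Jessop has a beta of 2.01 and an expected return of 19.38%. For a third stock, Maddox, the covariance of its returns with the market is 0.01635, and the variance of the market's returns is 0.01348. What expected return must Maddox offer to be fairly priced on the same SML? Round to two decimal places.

MRP = (19.38% − 8.01%) / (2.01 − 0.51) = 7.5800%
R_f = 8.01% − 0.51 × 7.5800% = 4.1442%
β_Maddox = Cov / Var(R_m) = 0.01635 / 0.01348 = 1.2129
E(R_Maddox) = R_f + β × MRP = 4.1442% + 1.2129 × 7.5800% = 13.34%

13.34%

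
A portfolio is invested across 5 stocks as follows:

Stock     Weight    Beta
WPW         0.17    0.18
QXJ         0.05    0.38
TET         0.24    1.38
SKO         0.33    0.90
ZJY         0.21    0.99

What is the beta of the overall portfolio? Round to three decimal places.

0.886

β_P = Σ w_i β_i = 0.17×0.18 + 0.05×0.38 + 0.24×1.38 + 0.33×0.90 + 0.21×0.99 = 0.8857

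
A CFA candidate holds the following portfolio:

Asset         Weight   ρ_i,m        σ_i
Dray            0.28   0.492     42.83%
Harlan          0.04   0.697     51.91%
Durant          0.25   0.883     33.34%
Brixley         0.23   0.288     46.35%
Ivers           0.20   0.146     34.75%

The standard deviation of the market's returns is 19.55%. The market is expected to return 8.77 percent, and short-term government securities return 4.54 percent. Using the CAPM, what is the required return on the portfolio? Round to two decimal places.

8.61%

β_Dray = 0.492 × 42.83% / 19.55% = 1.0779
β_Harlan = 0.697 × 51.91% / 19.55% = 1.8507
β_Durant = 0.883 × 33.34% / 19.55% = 1.5058
β_Brixley = 0.288 × 46.35% / 19.55% = 0.6828
β_Ivers = 0.146 × 34.75% / 19.55% = 0.2595
β_P = Σ w_i β_i = 0.28×1.0779 + 0.04×1.8507 + 0.25×1.5058 + 0.23×0.6828 + 0.20×0.2595 = 0.9612
MRP = 8.77% − 4.54% = 4.23%
E(R_P) = R_f + β_P × MRP = 4.54% + 0.9612 × 4.23% = 8.61%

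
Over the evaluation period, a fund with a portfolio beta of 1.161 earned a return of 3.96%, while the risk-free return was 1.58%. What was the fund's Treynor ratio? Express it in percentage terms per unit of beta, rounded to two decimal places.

2.05%

Treynor = (R_P − R_f) / β_P = (3.96% − 1.58%) / 1.1610 = 2.38% / 1.1610 = 2.05%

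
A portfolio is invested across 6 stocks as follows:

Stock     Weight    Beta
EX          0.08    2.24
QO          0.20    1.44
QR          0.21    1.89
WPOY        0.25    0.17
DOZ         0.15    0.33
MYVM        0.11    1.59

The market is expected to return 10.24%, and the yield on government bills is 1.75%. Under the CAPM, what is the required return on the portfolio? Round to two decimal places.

β_P = Σ w_i β_i = 0.08×2.24 + 0.20×1.44 + 0.21×1.89 + 0.25×0.17 + 0.15×0.33 + 0.11×1.59 = 1.1310
MRP = 10.24% − 1.75% = 8.49%
E(R_P) = R_f + β_P × MRP = 1.75% + 1.1310 × 8.49% = 11.35%

11.35%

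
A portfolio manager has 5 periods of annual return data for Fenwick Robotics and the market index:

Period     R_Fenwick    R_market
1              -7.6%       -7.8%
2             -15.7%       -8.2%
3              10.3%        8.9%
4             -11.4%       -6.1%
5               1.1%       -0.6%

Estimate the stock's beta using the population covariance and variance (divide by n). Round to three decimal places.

1.375

Mean R_i = (-7.6 − 15.7 + 10.3 − 11.4 + 1.1) / 5 = -4.6600%
Mean R_m = (-7.8 − 8.2 + 8.9 − 6.1 − 0.6) / 5 = -2.7600%
Σ(R_i − R̄_i)(R_m − R̄_m) = 284.2620  ⇒  Cov = 284.2620 / 5 = 56.8524
Σ(R_m − R̄_m)² = 206.7720  ⇒  Var(R_m) = 206.7720 / 5 = 41.3544
β = Cov / Var(R_m) = 56.8524 / 41.3544 = 1.3748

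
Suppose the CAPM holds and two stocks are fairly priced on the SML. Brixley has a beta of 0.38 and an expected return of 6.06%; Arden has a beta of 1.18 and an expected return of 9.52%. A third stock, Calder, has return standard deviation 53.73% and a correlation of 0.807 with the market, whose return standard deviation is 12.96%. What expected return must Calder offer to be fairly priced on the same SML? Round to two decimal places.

MRP = (9.52% − 6.06%) / (1.18 − 0.38) = 4.3250%
R_f = 6.06% − 0.38 × 4.3250% = 4.4165%
β_Calder = ρ·σ_i/σ_m = 0.807 × 53.73 / 12.96 = 3.3457
E(R_Calder) = R_f + β × MRP = 4.4165% + 3.3457 × 4.3250% = 18.89%

18.89%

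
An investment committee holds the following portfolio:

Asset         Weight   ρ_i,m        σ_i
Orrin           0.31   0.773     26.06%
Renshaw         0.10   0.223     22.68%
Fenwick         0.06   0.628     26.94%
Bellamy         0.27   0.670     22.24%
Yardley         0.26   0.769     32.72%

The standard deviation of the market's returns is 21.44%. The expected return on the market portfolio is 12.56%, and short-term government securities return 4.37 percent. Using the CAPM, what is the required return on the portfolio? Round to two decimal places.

11.37%

β_Orrin = 0.773 × 26.06% / 21.44% = 0.9396
β_Renshaw = 0.223 × 22.68% / 21.44% = 0.2359
β_Fenwick = 0.628 × 26.94% / 21.44% = 0.7891
β_Bellamy = 0.670 × 22.24% / 21.44% = 0.6950
β_Yardley = 0.769 × 32.72% / 21.44% = 1.1736
β_P = Σ w_i β_i = 0.31×0.9396 + 0.10×0.2359 + 0.06×0.7891 + 0.27×0.6950 + 0.26×1.1736 = 0.8550
MRP = 12.56% − 4.37% = 8.19%
E(R_P) = R_f + β_P × MRP = 4.37% + 0.8550 × 8.19% = 11.37%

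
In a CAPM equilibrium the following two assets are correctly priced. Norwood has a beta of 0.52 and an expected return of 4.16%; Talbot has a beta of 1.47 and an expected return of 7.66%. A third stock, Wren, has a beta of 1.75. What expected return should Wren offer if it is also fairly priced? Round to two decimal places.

8.69%

MRP (SML slope) = (7.66% − 4.16%) / (1.47 − 0.52) = 3.50% / 0.95 = 3.6842%
R_f (intercept) = 4.16% − 0.52 × 3.6842% = 2.2442%
E(R_Wren) = R_f + β × MRP = 2.2442% + 1.75 × 3.6842% = 8.69%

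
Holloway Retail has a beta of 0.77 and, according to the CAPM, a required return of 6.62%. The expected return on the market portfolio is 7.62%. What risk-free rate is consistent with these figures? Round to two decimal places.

E(R) = R_f + β(E(R_m) − R_f) = R_f(1 − β) + β·E(R_m)
6.62% = R_f × (1 − 0.77) + 0.77 × 7.62%
6.62% = R_f × 0.23 + 5.8674%
R_f = (6.62% − 5.8674%) / 0.23 = 3.27%

3.27%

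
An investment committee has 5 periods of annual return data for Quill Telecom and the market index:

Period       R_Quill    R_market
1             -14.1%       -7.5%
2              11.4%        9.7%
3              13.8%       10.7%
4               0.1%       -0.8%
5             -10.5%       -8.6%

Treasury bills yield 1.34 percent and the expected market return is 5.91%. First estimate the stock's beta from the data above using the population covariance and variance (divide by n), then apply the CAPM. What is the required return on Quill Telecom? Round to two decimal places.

Mean R_i = (-14.1 + 11.4 + 13.8 + 0.1 − 10.5) / 5 = 0.1400%
Mean R_m = (-7.5 + 9.7 + 10.7 − 0.8 − 8.6) / 5 = 0.7000%
Σ(R_i − R̄_i)(R_m − R̄_m) = 453.7200  ⇒  Cov = 453.7200 / 5 = 90.7440
Σ(R_m − R̄_m)² = 336.9800  ⇒  Var(R_m) = 336.9800 / 5 = 67.3960
β = Cov / Var(R_m) = 90.7440 / 67.3960 = 1.3464
MRP = 5.91% − 1.34% = 4.57%
E(R) = R_f + β × MRP = 1.34% + 1.3464 × 4.57% = 7.49%

7.49%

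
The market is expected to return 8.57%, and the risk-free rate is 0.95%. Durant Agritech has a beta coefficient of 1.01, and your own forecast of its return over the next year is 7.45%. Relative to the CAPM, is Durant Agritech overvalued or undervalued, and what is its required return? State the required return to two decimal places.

Overvalued; required return 8.65%

MRP = 8.57% − 0.95% = 7.62%
Required return = R_f + β·MRP = 0.95% + 1.01 × 7.62% = 8.65%
Forecast 7.45% < required 8.65% → the stock plots below the SML → overvalued.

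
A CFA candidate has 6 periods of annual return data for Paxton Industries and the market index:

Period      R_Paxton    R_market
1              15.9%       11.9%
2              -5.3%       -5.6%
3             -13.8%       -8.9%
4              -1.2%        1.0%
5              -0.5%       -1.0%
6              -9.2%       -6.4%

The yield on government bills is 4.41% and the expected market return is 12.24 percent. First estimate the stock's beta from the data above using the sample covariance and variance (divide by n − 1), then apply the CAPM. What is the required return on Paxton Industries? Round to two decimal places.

14.94%

Mean R_i = (15.9 − 5.3 − 13.8 − 1.2 − 0.5 − 9.2) / 6 = -2.3500%
Mean R_m = (11.9 − 5.6 − 8.9 + 1.0 − 1.0 − 6.4) / 6 = -1.5000%
Σ(R_i − R̄_i)(R_m − R̄_m) = 378.7400  ⇒  Cov = 378.7400 / 5 = 75.7480
Σ(R_m − R̄_m)² = 281.6400  ⇒  Var(R_m) = 281.6400 / 5 = 56.3280
β = Cov / Var(R_m) = 75.7480 / 56.3280 = 1.3448
MRP = 12.24% − 4.41% = 7.83%
E(R) = R_f + β × MRP = 4.41% + 1.3448 × 7.83% = 14.94%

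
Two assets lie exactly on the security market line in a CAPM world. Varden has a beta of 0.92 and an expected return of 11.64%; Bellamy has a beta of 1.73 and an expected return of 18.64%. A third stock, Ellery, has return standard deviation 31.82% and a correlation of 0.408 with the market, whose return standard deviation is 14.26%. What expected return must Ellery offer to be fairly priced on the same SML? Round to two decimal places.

MRP = (18.64% − 11.64%) / (1.73 − 0.92) = 8.6420%
R_f = 11.64% − 0.92 × 8.6420% = 3.6894%
β_Ellery = ρ·σ_i/σ_m = 0.408 × 31.82 / 14.26 = 0.9104
E(R_Ellery) = R_f + β × MRP = 3.6894% + 0.9104 × 8.6420% = 11.56%

11.56%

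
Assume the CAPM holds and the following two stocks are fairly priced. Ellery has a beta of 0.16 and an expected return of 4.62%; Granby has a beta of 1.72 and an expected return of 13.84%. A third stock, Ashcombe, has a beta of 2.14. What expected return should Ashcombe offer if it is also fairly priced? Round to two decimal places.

16.32%

MRP (SML slope) = (13.84% − 4.62%) / (1.72 − 0.16) = 9.22% / 1.56 = 5.9103%
R_f (intercept) = 4.62% − 0.16 × 5.9103% = 3.6744%
E(R_Ashcombe) = R_f + β × MRP = 3.6744% + 2.14 × 5.9103% = 16.32%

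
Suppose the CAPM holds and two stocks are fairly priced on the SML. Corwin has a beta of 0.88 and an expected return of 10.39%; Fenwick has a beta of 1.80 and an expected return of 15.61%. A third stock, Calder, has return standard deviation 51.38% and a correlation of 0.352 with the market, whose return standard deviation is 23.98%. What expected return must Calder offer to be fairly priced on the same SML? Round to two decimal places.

9.68%

MRP = (15.61% − 10.39%) / (1.80 − 0.88) = 5.6739%
R_f = 10.39% − 0.88 × 5.6739% = 5.3970%
β_Calder = ρ·σ_i/σ_m = 0.352 × 51.38 / 23.98 = 0.7542
E(R_Calder) = R_f + β × MRP = 5.3970% + 0.7542 × 5.6739% = 9.68%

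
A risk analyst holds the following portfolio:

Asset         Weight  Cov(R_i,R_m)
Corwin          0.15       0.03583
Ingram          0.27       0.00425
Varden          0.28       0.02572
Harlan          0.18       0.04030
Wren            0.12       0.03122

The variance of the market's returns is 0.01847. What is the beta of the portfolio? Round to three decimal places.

β_Corwin = 0.03583 / 0.01847 = 1.9399
β_Ingram = 0.00425 / 0.01847 = 0.2301
β_Varden = 0.02572 / 0.01847 = 1.3925
β_Harlan = 0.04030 / 0.01847 = 2.1819
β_Wren = 0.03122 / 0.01847 = 1.6903
β_P = Σ w_i β_i = 0.15×1.9399 + 0.27×0.2301 + 0.28×1.3925 + 0.18×2.1819 + 0.12×1.6903 = 1.3386

1.339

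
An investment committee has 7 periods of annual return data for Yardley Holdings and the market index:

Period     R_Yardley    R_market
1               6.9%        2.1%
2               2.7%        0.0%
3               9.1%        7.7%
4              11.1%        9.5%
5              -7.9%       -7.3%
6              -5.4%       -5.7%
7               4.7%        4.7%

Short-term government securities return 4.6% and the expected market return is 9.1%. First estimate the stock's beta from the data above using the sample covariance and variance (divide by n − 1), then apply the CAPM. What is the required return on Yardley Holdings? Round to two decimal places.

9.52%

Mean R_i = (6.9 + 2.7 + 9.1 + 11.1 − 7.9 − 5.4 + 4.7) / 7 = 3.0286%
Mean R_m = (2.1 + 0.0 + 7.7 + 9.5 − 7.3 − 5.7 + 4.7) / 7 = 1.5714%
Σ(R_i − R̄_i)(R_m − R̄_m) = 267.2357  ⇒  Cov = 267.2357 / 6 = 44.5393
Σ(R_m − R̄_m)² = 244.5343  ⇒  Var(R_m) = 244.5343 / 6 = 40.7557
β = Cov / Var(R_m) = 44.5393 / 40.7557 = 1.0928
MRP = 9.1% − 4.6% = 4.50%
E(R) = R_f + β × MRP = 4.6% + 1.0928 × 4.5% = 9.52%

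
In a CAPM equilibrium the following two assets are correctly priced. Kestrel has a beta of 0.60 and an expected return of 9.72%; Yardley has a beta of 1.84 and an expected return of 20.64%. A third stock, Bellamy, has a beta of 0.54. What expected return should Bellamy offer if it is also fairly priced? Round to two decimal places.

MRP (SML slope) = (20.64% − 9.72%) / (1.84 − 0.60) = 10.92% / 1.24 = 8.8065%
R_f (intercept) = 9.72% − 0.60 × 8.8065% = 4.4361%
E(R_Bellamy) = R_f + β × MRP = 4.4361% + 0.54 × 8.8065% = 9.19%

9.19%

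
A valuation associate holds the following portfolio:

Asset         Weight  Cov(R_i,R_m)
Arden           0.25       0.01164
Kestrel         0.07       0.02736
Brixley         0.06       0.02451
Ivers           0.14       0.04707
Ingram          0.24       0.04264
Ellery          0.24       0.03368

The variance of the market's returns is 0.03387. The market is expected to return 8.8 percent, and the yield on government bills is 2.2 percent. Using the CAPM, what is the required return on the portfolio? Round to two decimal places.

β_Arden = 0.01164 / 0.03387 = 0.3437
β_Kestrel = 0.02736 / 0.03387 = 0.8078
β_Brixley = 0.02451 / 0.03387 = 0.7236
β_Ivers = 0.04707 / 0.03387 = 1.3897
β_Ingram = 0.04264 / 0.03387 = 1.2589
β_Ellery = 0.03368 / 0.03387 = 0.9944
β_P = Σ w_i β_i = 0.25×0.3437 + 0.07×0.8078 + 0.06×0.7236 + 0.14×1.3897 + 0.24×1.2589 + 0.24×0.9944 = 0.9212
MRP = 8.8% − 2.2% = 6.60%
E(R_P) = R_f + β_P × MRP = 2.2% + 0.9212 × 6.6% = 8.28%

8.28%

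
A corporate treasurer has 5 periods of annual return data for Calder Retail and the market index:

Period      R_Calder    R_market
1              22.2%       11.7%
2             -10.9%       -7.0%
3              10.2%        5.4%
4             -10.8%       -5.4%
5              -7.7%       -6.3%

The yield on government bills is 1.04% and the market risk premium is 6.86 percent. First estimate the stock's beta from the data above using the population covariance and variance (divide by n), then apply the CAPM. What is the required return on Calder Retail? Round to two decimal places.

13.12%

Mean R_i = (22.2 − 10.9 + 10.2 − 10.8 − 7.7) / 5 = 0.6000%
Mean R_m = (11.7 − 7.0 + 5.4 − 5.4 − 6.3) / 5 = -0.3200%
Σ(R_i − R̄_i)(R_m − R̄_m) = 498.9100  ⇒  Cov = 498.9100 / 5 = 99.7820
Σ(R_m − R̄_m)² = 283.3880  ⇒  Var(R_m) = 283.3880 / 5 = 56.6776
β = Cov / Var(R_m) = 99.7820 / 56.6776 = 1.7605
E(R) = R_f + β × MRP = 1.04% + 1.7605 × 6.86% = 13.12%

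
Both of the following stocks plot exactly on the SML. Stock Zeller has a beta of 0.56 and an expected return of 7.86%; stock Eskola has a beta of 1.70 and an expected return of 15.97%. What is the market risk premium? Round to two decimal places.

7.11%

Both satisfy E(R) = R_f + β·MRP, so the slope of the SML is
MRP = (15.97% − 7.86%) / (1.70 − 0.56) = 8.11% / 1.14 = 7.1140%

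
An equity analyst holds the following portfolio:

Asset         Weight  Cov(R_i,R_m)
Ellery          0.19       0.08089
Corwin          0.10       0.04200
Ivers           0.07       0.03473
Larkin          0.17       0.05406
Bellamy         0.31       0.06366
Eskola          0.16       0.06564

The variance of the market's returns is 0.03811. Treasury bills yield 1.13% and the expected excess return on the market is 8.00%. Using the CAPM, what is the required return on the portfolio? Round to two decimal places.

14.02%

β_Ellery = 0.08089 / 0.03811 = 2.1225
β_Corwin = 0.04200 / 0.03811 = 1.1021
β_Ivers = 0.03473 / 0.03811 = 0.9113
β_Larkin = 0.05406 / 0.03811 = 1.4185
β_Bellamy = 0.06366 / 0.03811 = 1.6704
β_Eskola = 0.06564 / 0.03811 = 1.7224
β_P = Σ w_i β_i = 0.19×2.1225 + 0.10×1.1021 + 0.07×0.9113 + 0.17×1.4185 + 0.31×1.6704 + 0.16×1.7224 = 1.6118
E(R_P) = R_f + β_P × MRP = 1.13% + 1.6118 × 8.00% = 14.02%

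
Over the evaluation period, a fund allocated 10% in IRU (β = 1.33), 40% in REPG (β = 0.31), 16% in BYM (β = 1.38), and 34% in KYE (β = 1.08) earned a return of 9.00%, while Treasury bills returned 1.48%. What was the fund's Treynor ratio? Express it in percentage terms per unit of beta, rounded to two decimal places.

β_P = 0.10×1.33 + 0.40×0.31 + 0.16×1.38 + 0.34×1.08 = 0.8450
Treynor = (R_P − R_f) / β_P = (9.00% − 1.48%) / 0.8450 = 7.52% / 0.8450 = 8.90%

8.90%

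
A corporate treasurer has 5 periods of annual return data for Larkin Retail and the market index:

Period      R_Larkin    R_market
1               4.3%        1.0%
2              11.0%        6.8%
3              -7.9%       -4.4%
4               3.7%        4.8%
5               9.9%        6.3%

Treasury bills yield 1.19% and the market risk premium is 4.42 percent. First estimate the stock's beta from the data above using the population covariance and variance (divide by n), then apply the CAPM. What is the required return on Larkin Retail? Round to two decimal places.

Mean R_i = (4.3 + 11.0 − 7.9 + 3.7 + 9.9) / 5 = 4.2000%
Mean R_m = (1.0 + 6.8 − 4.4 + 4.8 + 6.3) / 5 = 2.9000%
Σ(R_i − R̄_i)(R_m − R̄_m) = 133.0900  ⇒  Cov = 133.0900 / 5 = 26.6180
Σ(R_m − R̄_m)² = 87.2800  ⇒  Var(R_m) = 87.2800 / 5 = 17.4560
β = Cov / Var(R_m) = 26.6180 / 17.4560 = 1.5249
E(R) = R_f + β × MRP = 1.19% + 1.5249 × 4.42% = 7.93%

7.93%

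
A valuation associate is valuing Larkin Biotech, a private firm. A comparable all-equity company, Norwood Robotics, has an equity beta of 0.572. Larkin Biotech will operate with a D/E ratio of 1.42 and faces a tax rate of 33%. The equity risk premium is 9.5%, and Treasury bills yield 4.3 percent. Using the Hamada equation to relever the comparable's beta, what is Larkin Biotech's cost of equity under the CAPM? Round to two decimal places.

14.90%

β_L = β_U × [1 + (1 − t)(D/E)] = 0.572 × [1 + (1 − 0.33) × 1.42]
    = 0.572 × [1 + 0.67 × 1.42] = 0.572 × 1.9514 = 1.1162
E(R) = R_f + β_L × MRP = 4.3% + 1.1162 × 9.5% = 14.90%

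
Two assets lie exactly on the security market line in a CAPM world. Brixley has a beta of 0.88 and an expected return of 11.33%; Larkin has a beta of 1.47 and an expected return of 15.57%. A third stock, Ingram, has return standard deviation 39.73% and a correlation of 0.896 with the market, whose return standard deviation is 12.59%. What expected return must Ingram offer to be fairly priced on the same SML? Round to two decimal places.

25.33%

MRP = (15.57% − 11.33%) / (1.47 − 0.88) = 7.1864%
R_f = 11.33% − 0.88 × 7.1864% = 5.0060%
β_Ingram = ρ·σ_i/σ_m = 0.896 × 39.73 / 12.59 = 2.8275
E(R_Ingram) = R_f + β × MRP = 5.0060% + 2.8275 × 7.1864% = 25.33%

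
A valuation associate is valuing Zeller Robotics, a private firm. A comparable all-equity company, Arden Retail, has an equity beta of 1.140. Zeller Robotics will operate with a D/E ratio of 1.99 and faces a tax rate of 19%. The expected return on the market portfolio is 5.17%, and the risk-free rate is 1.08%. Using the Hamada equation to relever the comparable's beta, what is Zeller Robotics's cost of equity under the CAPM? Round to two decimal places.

β_L = β_U × [1 + (1 − t)(D/E)] = 1.140 × [1 + (1 − 0.19) × 1.99]
    = 1.140 × [1 + 0.81 × 1.99] = 1.140 × 2.6119 = 2.9776
MRP = 5.17% − 1.08% = 4.09%
E(R) = R_f + β_L × MRP = 1.08% + 2.9776 × 4.09% = 13.26%

13.26%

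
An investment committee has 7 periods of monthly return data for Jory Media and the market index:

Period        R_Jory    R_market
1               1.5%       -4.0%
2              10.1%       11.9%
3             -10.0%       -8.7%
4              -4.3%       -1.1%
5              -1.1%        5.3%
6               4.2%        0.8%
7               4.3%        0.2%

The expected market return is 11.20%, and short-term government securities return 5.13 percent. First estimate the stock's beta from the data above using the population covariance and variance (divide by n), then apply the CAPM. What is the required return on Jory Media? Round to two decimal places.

9.82%

Mean R_i = (1.5 + 10.1 − 10.0 − 4.3 − 1.1 + 4.2 + 4.3) / 7 = 0.6714%
Mean R_m = (-4.0 + 11.9 − 8.7 − 1.1 + 5.3 + 0.8 + 0.2) / 7 = 0.6286%
Σ(R_i − R̄_i)(R_m − R̄_m) = 201.3557  ⇒  Cov = 201.3557 / 7 = 28.7651
Σ(R_m − R̄_m)² = 260.5143  ⇒  Var(R_m) = 260.5143 / 7 = 37.2163
β = Cov / Var(R_m) = 28.7651 / 37.2163 = 0.7729
MRP = 11.20% − 5.13% = 6.07%
E(R) = R_f + β × MRP = 5.13% + 0.7729 × 6.07% = 9.82%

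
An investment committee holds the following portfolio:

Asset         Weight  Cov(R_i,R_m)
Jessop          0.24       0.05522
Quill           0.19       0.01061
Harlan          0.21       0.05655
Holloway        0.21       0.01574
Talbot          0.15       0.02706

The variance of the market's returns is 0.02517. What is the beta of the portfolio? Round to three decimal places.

1.371

β_Jessop = 0.05522 / 0.02517 = 2.1939
β_Quill = 0.01061 / 0.02517 = 0.4215
β_Harlan = 0.05655 / 0.02517 = 2.2467
β_Holloway = 0.01574 / 0.02517 = 0.6253
β_Talbot = 0.02706 / 0.02517 = 1.0751
β_P = Σ w_i β_i = 0.24×2.1939 + 0.19×0.4215 + 0.21×2.2467 + 0.21×0.6253 + 0.15×1.0751 = 1.3710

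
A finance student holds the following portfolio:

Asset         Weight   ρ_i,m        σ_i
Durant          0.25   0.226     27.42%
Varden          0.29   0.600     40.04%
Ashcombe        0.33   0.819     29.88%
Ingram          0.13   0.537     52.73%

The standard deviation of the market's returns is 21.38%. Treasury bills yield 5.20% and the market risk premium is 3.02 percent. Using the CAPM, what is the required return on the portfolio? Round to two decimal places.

8.06%

β_Durant = 0.226 × 27.42% / 21.38% = 0.2898
β_Varden = 0.600 × 40.04% / 21.38% = 1.1237
β_Ashcombe = 0.819 × 29.88% / 21.38% = 1.1446
β_Ingram = 0.537 × 52.73% / 21.38% = 1.3244
β_P = Σ w_i β_i = 0.25×0.2898 + 0.29×1.1237 + 0.33×1.1446 + 0.13×1.3244 = 0.9482
E(R_P) = R_f + β_P × MRP = 5.20% + 0.9482 × 3.02% = 8.06%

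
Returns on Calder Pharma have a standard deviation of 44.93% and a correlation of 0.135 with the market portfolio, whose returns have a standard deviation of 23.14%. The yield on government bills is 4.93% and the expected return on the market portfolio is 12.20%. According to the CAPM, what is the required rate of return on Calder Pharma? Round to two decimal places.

β = ρ × σ_i / σ_m = 0.135 × 44.93% / 23.14% = 0.2621
MRP = 12.20% − 4.93% = 7.27%
E(R) = 4.93% + 0.2621 × 7.27% = 6.84%

6.84%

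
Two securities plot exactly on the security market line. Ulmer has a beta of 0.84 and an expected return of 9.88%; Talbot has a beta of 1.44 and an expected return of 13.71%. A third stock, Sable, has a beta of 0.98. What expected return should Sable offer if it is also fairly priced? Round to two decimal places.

10.77%

MRP (SML slope) = (13.71% − 9.88%) / (1.44 − 0.84) = 3.83% / 0.60 = 6.3833%
R_f (intercept) = 9.88% − 0.84 × 6.3833% = 4.5180%
E(R_Sable) = R_f + β × MRP = 4.5180% + 0.98 × 6.3833% = 10.77%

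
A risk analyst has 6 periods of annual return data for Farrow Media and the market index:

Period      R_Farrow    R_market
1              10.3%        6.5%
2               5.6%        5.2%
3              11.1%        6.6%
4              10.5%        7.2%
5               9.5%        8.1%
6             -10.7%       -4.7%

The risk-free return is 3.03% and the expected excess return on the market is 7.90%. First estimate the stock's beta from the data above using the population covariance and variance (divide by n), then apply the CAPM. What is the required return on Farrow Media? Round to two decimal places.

16.80%

Mean R_i = (10.3 + 5.6 + 11.1 + 10.5 + 9.5 − 10.7) / 6 = 6.0500%
Mean R_m = (6.5 + 5.2 + 6.6 + 7.2 + 8.1 − 4.7) / 6 = 4.8167%
Σ(R_i − R̄_i)(R_m − R̄_m) = 197.3250  ⇒  Cov = 197.3250 / 6 = 32.8875
Σ(R_m − R̄_m)² = 113.1883  ⇒  Var(R_m) = 113.1883 / 6 = 18.8647
β = Cov / Var(R_m) = 32.8875 / 18.8647 = 1.7433
E(R) = R_f + β × MRP = 3.03% + 1.7433 × 7.90% = 16.80%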